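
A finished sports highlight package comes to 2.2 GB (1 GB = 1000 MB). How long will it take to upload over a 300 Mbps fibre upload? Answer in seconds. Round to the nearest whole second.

59 seconds

File: 2.2 GB = 17600.0 Mb.
At 300 Mbps: 17600.0 / 300 = 58.7 s ≈ 58.7 seconds.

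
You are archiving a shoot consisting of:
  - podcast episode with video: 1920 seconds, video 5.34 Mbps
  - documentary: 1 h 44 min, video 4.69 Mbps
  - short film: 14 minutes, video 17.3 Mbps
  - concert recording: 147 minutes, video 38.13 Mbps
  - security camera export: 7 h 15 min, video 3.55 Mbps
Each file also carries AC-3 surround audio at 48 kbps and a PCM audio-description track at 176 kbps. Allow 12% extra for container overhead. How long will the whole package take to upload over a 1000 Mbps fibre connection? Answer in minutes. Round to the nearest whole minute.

Audio total: 48 + 176 = 224 kbps = 0.224 Mbps.
podcast episode with video: 5.564 Mbps × 1920 s × 1.12 = 11964.8 Mb
documentary: 4.914 Mbps × 6240 s × 1.12 = 34343.0 Mb
short film: 17.524 Mbps × 840 s × 1.12 = 16486.6 Mb
concert recording: 38.354 Mbps × 8820 s × 1.12 = 378876.2 Mb
security camera export: 3.774 Mbps × 26100 s × 1.12 = 110321.6 Mb
Total: 551992.1 Mb = 68999.0 MB.
At 1000 Mbps: 551992.1 / 1000 = 552 s ≈ 9.2 minutes.

9 minutes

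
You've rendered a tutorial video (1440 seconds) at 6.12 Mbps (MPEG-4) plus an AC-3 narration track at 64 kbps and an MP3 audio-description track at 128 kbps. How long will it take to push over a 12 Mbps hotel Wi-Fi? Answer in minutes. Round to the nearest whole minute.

13 minutes

Audio total: 64 + 128 = 192 kbps = 0.192 Mbps.
Total bitrate: 6.312 Mbps.
File: 6.312 Mbps × 1440 s = 9089.3 Mb.
At 12 Mbps: 9089.3 / 12 = 757.4 s ≈ 12.6 minutes.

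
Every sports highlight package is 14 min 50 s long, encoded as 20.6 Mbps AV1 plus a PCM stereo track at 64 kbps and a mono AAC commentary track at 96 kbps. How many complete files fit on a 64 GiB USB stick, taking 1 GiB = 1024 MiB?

14 min 50 s = 890 s
Audio total: 64 + 96 = 160 kbps = 0.160 Mbps.
Total bitrate: 20.760 Mbps.
Per item: 20.760 Mbps × 890 s = 18,476 Mb = 2,310 MB.
Capacity: 64 GiB = 549,756 Mb; 29.75 items → 29 complete.

29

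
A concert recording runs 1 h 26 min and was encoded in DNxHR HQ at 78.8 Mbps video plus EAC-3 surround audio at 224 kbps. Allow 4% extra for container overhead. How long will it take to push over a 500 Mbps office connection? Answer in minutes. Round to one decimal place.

1 h 26 min = 86 min = 5160 s
Audio: 224 kbps = 0.224 Mbps.
Total bitrate: 79.024 Mbps.
File: 79.024 Mbps × 5160 s = 407763.8 Mb.
With 4% container overhead: ×1.04. → 424074.4 Mb.
At 500 Mbps: 424074.4 / 500 = 848.1 s ≈ 14.1 minutes.

14.1 minutes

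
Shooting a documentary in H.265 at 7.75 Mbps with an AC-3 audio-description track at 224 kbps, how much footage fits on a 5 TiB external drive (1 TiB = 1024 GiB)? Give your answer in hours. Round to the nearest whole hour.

1532 hours

Audio: 224 kbps = 0.224 Mbps.
Total bitrate: 7.75 + 0.224 = 7.974 Mbps.
Capacity: 5 TiB = 43,980,465 Mb.
Recording time: 43,980,465 / 7.974 = 5,515,483 s ≈ 1,532 hours.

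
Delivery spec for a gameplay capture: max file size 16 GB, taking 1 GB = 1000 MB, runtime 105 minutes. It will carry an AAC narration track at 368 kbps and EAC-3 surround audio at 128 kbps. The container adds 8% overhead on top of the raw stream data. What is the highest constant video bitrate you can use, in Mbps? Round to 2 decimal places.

Budget: 16 GB = 128000.0 Mb.
Stream payload after overhead: 128000.0 / 1.08 = 118518.5 Mb.
105 min = 6300 s
Total bitrate budget: 118518.5 Mb / 6300 s = 18.812 Mbps.
Audio total: 368 + 128 = 496 kbps = 0.496 Mbps.
Video: 18.812 − 0.496 = 18.316 Mbps.

18.32 Mbps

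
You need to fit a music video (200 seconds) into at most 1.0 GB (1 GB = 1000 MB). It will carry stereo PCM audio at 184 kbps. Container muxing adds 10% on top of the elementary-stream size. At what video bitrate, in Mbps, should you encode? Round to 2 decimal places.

36.18 Mbps

Budget: 1.0 GB = 8000.0 Mb.
Stream payload after overhead: 8000.0 / 1.10 = 7272.7 Mb.
Total bitrate budget: 7272.7 Mb / 200 s = 36.364 Mbps.
Audio: 184 kbps = 0.184 Mbps.
Video: 36.364 − 0.184 = 36.180 Mbps.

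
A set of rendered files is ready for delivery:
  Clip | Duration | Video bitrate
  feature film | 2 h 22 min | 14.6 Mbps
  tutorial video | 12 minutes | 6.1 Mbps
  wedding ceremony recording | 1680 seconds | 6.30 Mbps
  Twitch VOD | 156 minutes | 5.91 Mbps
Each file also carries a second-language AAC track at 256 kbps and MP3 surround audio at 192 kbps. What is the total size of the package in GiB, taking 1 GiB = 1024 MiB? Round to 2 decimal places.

Audio total: 256 + 192 = 448 kbps = 0.448 Mbps.
feature film: 15.048 Mbps × 8520 s = 128209.0 Mb
tutorial video: 6.548 Mbps × 720 s = 4714.6 Mb
wedding ceremony recording: 6.748 Mbps × 1680 s = 11336.6 Mb
Twitch VOD: 6.358 Mbps × 9360 s = 59510.9 Mb
Total: 203771.0 Mb = 25471.4 MB.
= 23.72 GiB.

23.72 GiB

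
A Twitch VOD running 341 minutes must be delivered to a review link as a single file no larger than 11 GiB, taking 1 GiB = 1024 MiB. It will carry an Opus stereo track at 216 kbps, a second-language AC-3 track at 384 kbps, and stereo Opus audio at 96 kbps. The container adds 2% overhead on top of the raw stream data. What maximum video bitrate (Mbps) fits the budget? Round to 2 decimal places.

Budget: 11 GiB = 94489.3 Mb.
Stream payload after overhead: 94489.3 / 1.02 = 92636.5 Mb.
341 min = 20460 s
Total bitrate budget: 92636.5 Mb / 20460 s = 4.528 Mbps.
Audio total: 216 + 384 + 96 = 696 kbps = 0.696 Mbps.
Video: 4.528 − 0.696 = 3.832 Mbps.

3.83 Mbps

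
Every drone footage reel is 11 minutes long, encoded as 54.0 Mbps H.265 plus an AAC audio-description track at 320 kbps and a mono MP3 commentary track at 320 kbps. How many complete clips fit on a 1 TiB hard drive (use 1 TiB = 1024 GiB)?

243

11 min = 660 s
Audio total: 320 + 320 = 640 kbps = 0.640 Mbps.
Total bitrate: 54.640 Mbps.
Per item: 54.640 Mbps × 660 s = 36,062 Mb = 4,508 MB.
Capacity: 1 TiB = 8,796,093 Mb; 243.91 items → 243 complete.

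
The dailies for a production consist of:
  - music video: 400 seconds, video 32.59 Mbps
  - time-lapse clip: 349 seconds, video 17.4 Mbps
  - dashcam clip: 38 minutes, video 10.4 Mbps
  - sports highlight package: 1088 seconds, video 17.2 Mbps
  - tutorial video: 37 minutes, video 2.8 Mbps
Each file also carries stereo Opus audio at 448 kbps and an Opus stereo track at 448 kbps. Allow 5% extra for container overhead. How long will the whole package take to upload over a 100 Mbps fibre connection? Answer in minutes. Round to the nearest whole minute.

13 minutes

Audio total: 448 + 448 = 896 kbps = 0.896 Mbps.
music video: 33.486 Mbps × 400 s × 1.05 = 14064.1 Mb
time-lapse clip: 18.296 Mbps × 349 s × 1.05 = 6704.6 Mb
dashcam clip: 11.296 Mbps × 2280 s × 1.05 = 27042.6 Mb
sports highlight package: 18.096 Mbps × 1088 s × 1.05 = 20672.9 Mb
tutorial video: 3.696 Mbps × 2220 s × 1.05 = 8615.4 Mb
Total: 77099.6 Mb = 9637.4 MB.
At 100 Mbps: 77099.6 / 100 = 771 s ≈ 12.8 minutes.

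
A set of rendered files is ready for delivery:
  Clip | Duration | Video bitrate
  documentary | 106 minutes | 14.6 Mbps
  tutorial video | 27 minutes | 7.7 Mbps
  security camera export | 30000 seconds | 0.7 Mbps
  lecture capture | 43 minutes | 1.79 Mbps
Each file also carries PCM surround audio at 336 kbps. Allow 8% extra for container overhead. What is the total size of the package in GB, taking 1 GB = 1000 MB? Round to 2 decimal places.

19.52 GB

Audio: 336 kbps = 0.336 Mbps.
documentary: 14.936 Mbps × 6360 s × 1.08 = 102592.4 Mb
tutorial video: 8.036 Mbps × 1620 s × 1.08 = 14059.8 Mb
security camera export: 1.036 Mbps × 30000 s × 1.08 = 33566.4 Mb
lecture capture: 2.126 Mbps × 2580 s × 1.08 = 5923.9 Mb
Total: 156142.5 Mb = 19517.8 MB.
= 19.52 GB.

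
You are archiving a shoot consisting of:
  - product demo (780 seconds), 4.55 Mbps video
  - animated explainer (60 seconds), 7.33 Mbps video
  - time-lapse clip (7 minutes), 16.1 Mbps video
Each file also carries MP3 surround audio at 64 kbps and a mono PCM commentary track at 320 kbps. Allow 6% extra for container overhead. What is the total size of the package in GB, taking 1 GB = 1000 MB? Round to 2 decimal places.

1.49 GB

Audio total: 64 + 320 = 384 kbps = 0.384 Mbps.
product demo: 4.934 Mbps × 780 s × 1.06 = 4079.4 Mb
animated explainer: 7.714 Mbps × 60 s × 1.06 = 490.6 Mb
time-lapse clip: 16.484 Mbps × 420 s × 1.06 = 7338.7 Mb
Total: 11908.7 Mb = 1488.6 MB.
= 1.489 GB.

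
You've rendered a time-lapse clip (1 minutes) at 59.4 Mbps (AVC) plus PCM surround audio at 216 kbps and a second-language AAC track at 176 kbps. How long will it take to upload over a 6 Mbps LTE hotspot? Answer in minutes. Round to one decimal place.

Audio total: 216 + 176 = 392 kbps = 0.392 Mbps.
Total bitrate: 59.792 Mbps.
File: 59.792 Mbps × 60 s = 3587.5 Mb.
At 6 Mbps: 3587.5 / 6 = 597.9 s ≈ 9.97 minutes.

10.0 minutes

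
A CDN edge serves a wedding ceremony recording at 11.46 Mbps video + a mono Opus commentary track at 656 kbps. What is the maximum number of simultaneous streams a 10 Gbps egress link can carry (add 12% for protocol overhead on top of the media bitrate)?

736

Audio: 656 kbps = 0.656 Mbps.
Per-viewer media rate: 12.116 Mbps.
On the wire with 12% overhead: 13.570 Mbps.
10 Gbps = 10,000 Mbps; 10,000 / 13.570 = 736.92 → 736 viewers.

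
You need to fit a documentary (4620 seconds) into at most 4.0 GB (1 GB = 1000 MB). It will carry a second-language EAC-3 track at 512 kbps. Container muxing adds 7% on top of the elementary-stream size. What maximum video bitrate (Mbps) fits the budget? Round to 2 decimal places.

5.96 Mbps

Budget: 4.0 GB = 32000.0 Mb.
Stream payload after overhead: 32000.0 / 1.07 = 29906.5 Mb.
Total bitrate budget: 29906.5 Mb / 4620 s = 6.473 Mbps.
Audio: 512 kbps = 0.512 Mbps.
Video: 6.473 − 0.512 = 5.961 Mbps.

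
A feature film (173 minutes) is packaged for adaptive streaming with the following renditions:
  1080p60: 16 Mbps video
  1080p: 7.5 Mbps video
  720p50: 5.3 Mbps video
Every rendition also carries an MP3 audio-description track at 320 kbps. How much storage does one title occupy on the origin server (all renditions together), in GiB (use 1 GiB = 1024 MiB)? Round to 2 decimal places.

173 min = 10380 s
Audio: 320 kbps = 0.320 Mbps.
Sum of rendition bitrates: (16+0.320) + (7.5+0.320) + (5.3+0.320) = 29.760 Mbps.
× 10380 s = 308,909 Mb = 38,614 MB = 35.96 GiB.

35.96 GiB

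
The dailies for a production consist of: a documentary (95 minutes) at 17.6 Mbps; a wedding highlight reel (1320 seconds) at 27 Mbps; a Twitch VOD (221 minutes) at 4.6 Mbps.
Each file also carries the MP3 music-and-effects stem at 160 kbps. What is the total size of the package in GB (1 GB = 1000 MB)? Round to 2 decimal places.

Audio: 160 kbps = 0.160 Mbps.
documentary: 17.760 Mbps × 5700 s = 101232.0 Mb
wedding highlight reel: 27.160 Mbps × 1320 s = 35851.2 Mb
Twitch VOD: 4.760 Mbps × 13260 s = 63117.6 Mb
Total: 200200.8 Mb = 25025.1 MB.
= 25.03 GB.

25.03 GB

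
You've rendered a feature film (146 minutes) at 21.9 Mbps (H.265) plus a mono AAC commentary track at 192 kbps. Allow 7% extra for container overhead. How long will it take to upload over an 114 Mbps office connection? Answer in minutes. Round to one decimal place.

146 min = 8760 s
Audio: 192 kbps = 0.192 Mbps.
Total bitrate: 22.092 Mbps.
File: 22.092 Mbps × 8760 s = 193525.9 Mb.
With 7% container overhead: ×1.07. → 207072.7 Mb.
At 114 Mbps: 207072.7 / 114 = 1816.4 s ≈ 30.3 minutes.

30.3 minutes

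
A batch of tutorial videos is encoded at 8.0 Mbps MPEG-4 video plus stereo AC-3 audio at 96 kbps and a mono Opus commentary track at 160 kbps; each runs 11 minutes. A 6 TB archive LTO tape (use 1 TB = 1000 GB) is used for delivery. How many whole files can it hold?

11 min = 660 s
Audio total: 96 + 160 = 256 kbps = 0.256 Mbps.
Total bitrate: 8.256 Mbps.
Per item: 8.256 Mbps × 660 s = 5,449 Mb = 681.1 MB.
Capacity: 6 TB = 48,000,000 Mb; 8809.02 items → 8809 complete.

8809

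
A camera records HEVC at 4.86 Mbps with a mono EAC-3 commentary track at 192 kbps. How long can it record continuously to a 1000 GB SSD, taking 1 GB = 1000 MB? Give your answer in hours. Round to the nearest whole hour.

440 hours

Audio: 192 kbps = 0.192 Mbps.
Total bitrate: 4.86 + 0.192 = 5.052 Mbps.
Capacity: 1000 GB = 8,000,000 Mb.
Recording time: 8,000,000 / 5.052 = 1,583,531 s ≈ 440 hours.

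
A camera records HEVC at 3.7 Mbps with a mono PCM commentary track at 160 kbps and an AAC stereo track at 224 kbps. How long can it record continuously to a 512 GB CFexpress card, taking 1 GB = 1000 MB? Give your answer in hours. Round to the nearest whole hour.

Audio total: 160 + 224 = 384 kbps = 0.384 Mbps.
Total bitrate: 3.7 + 0.384 = 4.084 Mbps.
Capacity: 512 GB = 4,096,000 Mb.
Recording time: 4,096,000 / 4.084 = 1,002,938 s ≈ 279 hours.

279 hours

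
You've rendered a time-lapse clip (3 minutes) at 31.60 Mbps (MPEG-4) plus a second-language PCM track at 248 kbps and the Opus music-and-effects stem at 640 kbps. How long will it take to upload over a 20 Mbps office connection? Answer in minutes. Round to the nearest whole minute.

3 min = 180 s
Audio total: 248 + 640 = 888 kbps = 0.888 Mbps.
Total bitrate: 32.488 Mbps.
File: 32.488 Mbps × 180 s = 5847.8 Mb.
At 20 Mbps: 5847.8 / 20 = 292.4 s ≈ 4.87 minutes.

5 minutes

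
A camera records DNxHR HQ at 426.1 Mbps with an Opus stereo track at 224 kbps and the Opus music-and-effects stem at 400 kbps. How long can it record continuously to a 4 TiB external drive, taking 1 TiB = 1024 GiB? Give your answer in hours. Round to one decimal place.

Audio total: 224 + 400 = 624 kbps = 0.624 Mbps.
Total bitrate: 426.1 + 0.624 = 426.724 Mbps.
Capacity: 4 TiB = 35,184,372 Mb.
Recording time: 35,184,372 / 426.724 = 82,452 s ≈ 22.9 hours.

22.9 hours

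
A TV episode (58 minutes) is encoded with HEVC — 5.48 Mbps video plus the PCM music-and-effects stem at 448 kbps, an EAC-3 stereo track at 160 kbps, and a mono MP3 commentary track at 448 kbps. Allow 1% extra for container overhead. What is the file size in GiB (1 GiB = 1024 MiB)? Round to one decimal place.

58 min = 3480 s
Audio total: 448 + 160 + 448 = 1056 kbps = 1.056 Mbps.
Total bitrate: 5.48 + 1.056 = 6.536 Mbps.
Stream data: 6.536 Mbps × 3480 s = 22745.3 Mb.
With 1% container overhead: ×1.01.
22,973 Mb = 2,871,591,600 bytes ÷ 1,073,741,824 = 2.674 GiB.

2.7 GiB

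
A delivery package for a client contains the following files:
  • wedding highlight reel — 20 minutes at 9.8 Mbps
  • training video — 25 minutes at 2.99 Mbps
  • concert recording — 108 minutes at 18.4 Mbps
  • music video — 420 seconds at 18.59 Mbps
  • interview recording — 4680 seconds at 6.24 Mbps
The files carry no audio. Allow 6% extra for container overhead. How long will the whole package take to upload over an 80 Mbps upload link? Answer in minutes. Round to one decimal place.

38.1 minutes

wedding highlight reel: 9.800 Mbps × 1200 s × 1.06 = 12465.6 Mb
training video: 2.990 Mbps × 1500 s × 1.06 = 4754.1 Mb
concert recording: 18.400 Mbps × 6480 s × 1.06 = 126385.9 Mb
music video: 18.590 Mbps × 420 s × 1.06 = 8276.3 Mb
interview recording: 6.240 Mbps × 4680 s × 1.06 = 30955.4 Mb
Total: 182837.3 Mb = 22854.7 MB.
At 80 Mbps: 182837.3 / 80 = 2285 s ≈ 38.1 minutes.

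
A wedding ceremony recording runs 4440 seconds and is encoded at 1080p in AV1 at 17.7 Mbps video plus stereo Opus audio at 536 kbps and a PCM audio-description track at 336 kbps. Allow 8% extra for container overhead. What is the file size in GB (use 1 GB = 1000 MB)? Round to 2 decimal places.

11.13 GB

Audio total: 536 + 336 = 872 kbps = 0.872 Mbps.
Total bitrate: 17.7 + 0.872 = 18.572 Mbps.
Stream data: 18.572 Mbps × 4440 s = 82459.7 Mb.
With 8% container overhead: ×1.08.
89,056 Mb ÷ 8 = 11,132 MB → 11.13 GB.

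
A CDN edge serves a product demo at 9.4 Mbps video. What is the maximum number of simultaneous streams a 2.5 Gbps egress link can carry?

265

2.5 Gbps = 2,500 Mbps; 2,500 / 9.400 = 265.96 → 265 viewers.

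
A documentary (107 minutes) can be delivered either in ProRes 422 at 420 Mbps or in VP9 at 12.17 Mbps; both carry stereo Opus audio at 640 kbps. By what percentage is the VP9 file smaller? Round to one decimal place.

97.0%

107 min = 6420 s
Audio: 640 kbps = 0.640 Mbps.
ProRes 422: 420.640 Mbps × 6420 s = 2700508.8 Mb = 314.381 GiB.
VP9: 12.810 Mbps × 6420 s = 82240.2 Mb = 9.574 GiB.
Reduction: (1 − 9.574/314.381) × 100 = 96.95%.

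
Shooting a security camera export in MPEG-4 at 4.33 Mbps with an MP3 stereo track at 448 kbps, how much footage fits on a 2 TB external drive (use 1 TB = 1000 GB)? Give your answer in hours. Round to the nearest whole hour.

930 hours

Audio: 448 kbps = 0.448 Mbps.
Total bitrate: 4.33 + 0.448 = 4.778 Mbps.
Capacity: 2 TB = 16,000,000 Mb.
Recording time: 16,000,000 / 4.778 = 3,348,681 s ≈ 930 hours.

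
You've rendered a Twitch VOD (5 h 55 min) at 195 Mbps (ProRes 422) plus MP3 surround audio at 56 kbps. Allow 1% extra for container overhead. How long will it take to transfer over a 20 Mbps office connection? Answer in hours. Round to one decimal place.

58.3 hours

5 h 55 min = 355 min = 21300 s
Audio: 56 kbps = 0.056 Mbps.
Total bitrate: 195.056 Mbps.
File: 195.056 Mbps × 21300 s = 4154692.8 Mb.
With 1% container overhead: ×1.01. → 4196239.7 Mb.
At 20 Mbps: 4196239.7 / 20 = 209812.0 s ≈ 58.3 hours.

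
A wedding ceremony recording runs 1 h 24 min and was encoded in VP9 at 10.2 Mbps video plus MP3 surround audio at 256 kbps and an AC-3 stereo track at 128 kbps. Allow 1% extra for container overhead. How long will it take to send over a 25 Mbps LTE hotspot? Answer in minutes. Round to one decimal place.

1 h 24 min = 84 min = 5040 s
Audio total: 256 + 128 = 384 kbps = 0.384 Mbps.
Total bitrate: 10.584 Mbps.
File: 10.584 Mbps × 5040 s = 53343.4 Mb.
With 1% container overhead: ×1.01. → 53876.8 Mb.
At 25 Mbps: 53876.8 / 25 = 2155.1 s ≈ 35.9 minutes.

35.9 minutes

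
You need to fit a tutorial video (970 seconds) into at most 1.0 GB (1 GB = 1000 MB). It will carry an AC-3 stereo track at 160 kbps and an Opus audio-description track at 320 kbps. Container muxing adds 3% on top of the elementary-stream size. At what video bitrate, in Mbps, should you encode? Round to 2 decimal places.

7.53 Mbps

Budget: 1.0 GB = 8000.0 Mb.
Stream payload after overhead: 8000.0 / 1.03 = 7767.0 Mb.
Total bitrate budget: 7767.0 Mb / 970 s = 8.007 Mbps.
Audio total: 160 + 320 = 480 kbps = 0.480 Mbps.
Video: 8.007 − 0.480 = 7.527 Mbps.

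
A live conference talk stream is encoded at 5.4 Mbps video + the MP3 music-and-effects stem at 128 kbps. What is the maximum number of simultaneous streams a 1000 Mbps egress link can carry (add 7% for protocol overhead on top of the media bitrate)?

Audio: 128 kbps = 0.128 Mbps.
Per-viewer media rate: 5.528 Mbps.
On the wire with 7% overhead: 5.915 Mbps.
1000 Mbps = 1,000 Mbps; 1,000 / 5.915 = 169.06 → 169 viewers.

169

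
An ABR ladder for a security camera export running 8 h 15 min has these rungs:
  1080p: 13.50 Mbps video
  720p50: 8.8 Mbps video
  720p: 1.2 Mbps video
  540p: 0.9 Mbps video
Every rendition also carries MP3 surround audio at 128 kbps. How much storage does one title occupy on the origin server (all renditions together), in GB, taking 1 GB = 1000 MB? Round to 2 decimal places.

8 h 15 min = 495 min = 29700 s
Audio: 128 kbps = 0.128 Mbps.
Sum of rendition bitrates: (13.50+0.128) + (8.8+0.128) + (1.2+0.128) + (0.9+0.128) = 24.912 Mbps.
× 29700 s = 739,886 Mb = 92,486 MB = 92.49 GB.

92.49 GB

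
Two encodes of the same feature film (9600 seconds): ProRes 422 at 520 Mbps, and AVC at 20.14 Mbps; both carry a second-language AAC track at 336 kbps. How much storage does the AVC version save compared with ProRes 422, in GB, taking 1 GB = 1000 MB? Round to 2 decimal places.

599.83 GB

Audio: 336 kbps = 0.336 Mbps.
ProRes 422: 520.336 Mbps × 9600 s = 4995225.6 Mb = 624.403 GB.
AVC: 20.476 Mbps × 9600 s = 196569.6 Mb = 24.571 GB.
Saving: 624.403 − 24.571 = 599.832 GB.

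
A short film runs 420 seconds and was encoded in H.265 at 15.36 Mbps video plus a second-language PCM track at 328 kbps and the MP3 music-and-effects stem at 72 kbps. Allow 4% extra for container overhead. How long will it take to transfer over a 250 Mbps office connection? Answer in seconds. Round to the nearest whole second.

Audio total: 328 + 72 = 400 kbps = 0.400 Mbps.
Total bitrate: 15.760 Mbps.
File: 15.760 Mbps × 420 s = 6619.2 Mb.
With 4% container overhead: ×1.04. → 6884.0 Mb.
At 250 Mbps: 6884.0 / 250 = 27.5 s ≈ 27.5 seconds.

28 seconds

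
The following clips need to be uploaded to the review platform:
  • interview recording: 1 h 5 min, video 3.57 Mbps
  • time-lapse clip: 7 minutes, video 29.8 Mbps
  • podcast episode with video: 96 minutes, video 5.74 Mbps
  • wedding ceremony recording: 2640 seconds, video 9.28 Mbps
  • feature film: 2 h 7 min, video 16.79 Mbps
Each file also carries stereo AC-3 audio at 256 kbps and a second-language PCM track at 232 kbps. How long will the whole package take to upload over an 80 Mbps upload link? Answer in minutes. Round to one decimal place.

Audio total: 256 + 232 = 488 kbps = 0.488 Mbps.
interview recording: 4.058 Mbps × 3900 s = 15826.2 Mb
time-lapse clip: 30.288 Mbps × 420 s = 12721.0 Mb
podcast episode with video: 6.228 Mbps × 5760 s = 35873.3 Mb
wedding ceremony recording: 9.768 Mbps × 2640 s = 25787.5 Mb
feature film: 17.278 Mbps × 7620 s = 131658.4 Mb
Total: 221866.3 Mb = 27733.3 MB.
At 80 Mbps: 221866.3 / 80 = 2773 s ≈ 46.2 minutes.

46.2 minutes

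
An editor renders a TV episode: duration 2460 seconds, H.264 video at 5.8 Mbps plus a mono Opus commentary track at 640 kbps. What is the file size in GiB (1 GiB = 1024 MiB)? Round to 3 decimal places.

Audio: 640 kbps = 0.640 Mbps.
Total bitrate: 5.8 + 0.640 = 6.440 Mbps.
Stream data: 6.440 Mbps × 2460 s = 15842.4 Mb.
15,842 Mb = 1,980,300,000 bytes ÷ 1,073,741,824 = 1.844 GiB.

1.844 GiB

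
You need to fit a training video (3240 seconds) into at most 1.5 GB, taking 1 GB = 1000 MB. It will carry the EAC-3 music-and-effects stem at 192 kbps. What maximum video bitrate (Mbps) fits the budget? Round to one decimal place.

3.5 Mbps

Budget: 1.5 GB = 12000.0 Mb.
Total bitrate budget: 12000.0 Mb / 3240 s = 3.704 Mbps.
Audio: 192 kbps = 0.192 Mbps.
Video: 3.704 − 0.192 = 3.512 Mbps.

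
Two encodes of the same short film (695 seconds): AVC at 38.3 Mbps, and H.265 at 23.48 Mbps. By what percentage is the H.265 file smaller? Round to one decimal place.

38.7%

AVC: 38.300 Mbps × 695 s = 26618.5 Mb = 3.099 GiB.
H.265: 23.480 Mbps × 695 s = 16318.6 Mb = 1.900 GiB.
Reduction: (1 − 1.900/3.099) × 100 = 38.69%.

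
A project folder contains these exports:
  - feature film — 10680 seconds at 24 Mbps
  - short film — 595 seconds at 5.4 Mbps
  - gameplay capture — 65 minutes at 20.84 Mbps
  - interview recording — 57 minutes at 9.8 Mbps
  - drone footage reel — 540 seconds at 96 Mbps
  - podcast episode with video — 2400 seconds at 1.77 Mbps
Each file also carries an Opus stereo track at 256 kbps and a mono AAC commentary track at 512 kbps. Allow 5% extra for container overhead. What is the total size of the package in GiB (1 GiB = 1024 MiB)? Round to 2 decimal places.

54.63 GiB

Audio total: 256 + 512 = 768 kbps = 0.768 Mbps.
feature film: 24.768 Mbps × 10680 s × 1.05 = 277748.4 Mb
short film: 6.168 Mbps × 595 s × 1.05 = 3853.5 Mb
gameplay capture: 21.608 Mbps × 3900 s × 1.05 = 88484.8 Mb
interview recording: 10.568 Mbps × 3420 s × 1.05 = 37949.7 Mb
drone footage reel: 96.768 Mbps × 540 s × 1.05 = 54867.5 Mb
podcast episode with video: 2.538 Mbps × 2400 s × 1.05 = 6395.8 Mb
Total: 469299.5 Mb = 58662.4 MB.
= 54.63 GiB.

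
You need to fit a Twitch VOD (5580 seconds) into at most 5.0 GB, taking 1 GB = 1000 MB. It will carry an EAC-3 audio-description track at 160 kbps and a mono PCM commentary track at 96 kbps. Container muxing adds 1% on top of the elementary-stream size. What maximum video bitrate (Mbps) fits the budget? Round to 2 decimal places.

6.84 Mbps

Budget: 5.0 GB = 40000.0 Mb.
Stream payload after overhead: 40000.0 / 1.01 = 39604.0 Mb.
Total bitrate budget: 39604.0 Mb / 5580 s = 7.097 Mbps.
Audio total: 160 + 96 = 256 kbps = 0.256 Mbps.
Video: 7.097 − 0.256 = 6.841 Mbps.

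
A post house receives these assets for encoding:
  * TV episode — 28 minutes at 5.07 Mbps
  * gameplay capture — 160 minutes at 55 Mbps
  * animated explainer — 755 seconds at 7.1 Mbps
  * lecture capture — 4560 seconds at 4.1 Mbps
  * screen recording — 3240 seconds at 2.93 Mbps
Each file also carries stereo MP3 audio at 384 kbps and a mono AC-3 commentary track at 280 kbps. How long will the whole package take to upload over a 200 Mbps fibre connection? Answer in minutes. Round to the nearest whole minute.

Audio total: 384 + 280 = 664 kbps = 0.664 Mbps.
TV episode: 5.734 Mbps × 1680 s = 9633.1 Mb
gameplay capture: 55.664 Mbps × 9600 s = 534374.4 Mb
animated explainer: 7.764 Mbps × 755 s = 5861.8 Mb
lecture capture: 4.764 Mbps × 4560 s = 21723.8 Mb
screen recording: 3.594 Mbps × 3240 s = 11644.6 Mb
Total: 583237.7 Mb = 72904.7 MB.
At 200 Mbps: 583237.7 / 200 = 2916 s ≈ 48.6 minutes.

49 minutes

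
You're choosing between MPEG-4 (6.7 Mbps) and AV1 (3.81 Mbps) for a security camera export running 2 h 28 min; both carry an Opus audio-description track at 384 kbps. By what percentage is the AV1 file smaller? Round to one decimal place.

2 h 28 min = 148 min = 8880 s
Audio: 384 kbps = 0.384 Mbps.
MPEG-4: 7.084 Mbps × 8880 s = 62905.9 Mb = 7.863 GB.
AV1: 4.194 Mbps × 8880 s = 37242.7 Mb = 4.655 GB.
Reduction: (1 − 4.655/7.863) × 100 = 40.80%.

40.8%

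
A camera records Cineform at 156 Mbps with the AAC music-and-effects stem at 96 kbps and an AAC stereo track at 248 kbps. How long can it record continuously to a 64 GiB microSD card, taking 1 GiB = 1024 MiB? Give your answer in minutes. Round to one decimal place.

Audio total: 96 + 248 = 344 kbps = 0.344 Mbps.
Total bitrate: 156 + 0.344 = 156.344 Mbps.
Capacity: 64 GiB = 549,756 Mb.
Recording time: 549,756 / 156.344 = 3,516 s ≈ 58.6 minutes.

58.6 minutes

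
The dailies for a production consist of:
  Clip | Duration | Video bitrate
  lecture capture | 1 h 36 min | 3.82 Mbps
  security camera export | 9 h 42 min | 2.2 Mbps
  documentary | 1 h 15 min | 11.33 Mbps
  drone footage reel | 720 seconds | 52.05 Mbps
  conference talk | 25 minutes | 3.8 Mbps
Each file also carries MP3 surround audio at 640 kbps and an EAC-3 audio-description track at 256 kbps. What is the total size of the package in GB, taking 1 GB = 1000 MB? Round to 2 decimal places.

29.43 GB

Audio total: 640 + 256 = 896 kbps = 0.896 Mbps.
lecture capture: 4.716 Mbps × 5760 s = 27164.2 Mb
security camera export: 3.096 Mbps × 34920 s = 108112.3 Mb
documentary: 12.226 Mbps × 4500 s = 55017.0 Mb
drone footage reel: 52.946 Mbps × 720 s = 38121.1 Mb
conference talk: 4.696 Mbps × 1500 s = 7044.0 Mb
Total: 235458.6 Mb = 29432.3 MB.
= 29.43 GB.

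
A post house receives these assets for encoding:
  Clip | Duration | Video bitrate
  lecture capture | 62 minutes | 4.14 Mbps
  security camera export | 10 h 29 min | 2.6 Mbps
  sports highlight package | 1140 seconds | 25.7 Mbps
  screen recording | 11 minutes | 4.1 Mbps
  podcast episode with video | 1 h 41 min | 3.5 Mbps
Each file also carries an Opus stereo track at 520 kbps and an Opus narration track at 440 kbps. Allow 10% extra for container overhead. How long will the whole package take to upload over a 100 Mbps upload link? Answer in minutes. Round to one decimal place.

39.2 minutes

Audio total: 520 + 440 = 960 kbps = 0.960 Mbps.
lecture capture: 5.100 Mbps × 3720 s × 1.10 = 20869.2 Mb
security camera export: 3.560 Mbps × 37740 s × 1.10 = 147789.8 Mb
sports highlight package: 26.660 Mbps × 1140 s × 1.10 = 33431.6 Mb
screen recording: 5.060 Mbps × 660 s × 1.10 = 3673.6 Mb
podcast episode with video: 4.460 Mbps × 6060 s × 1.10 = 29730.4 Mb
Total: 235494.6 Mb = 29436.8 MB.
At 100 Mbps: 235494.6 / 100 = 2355 s ≈ 39.2 minutes.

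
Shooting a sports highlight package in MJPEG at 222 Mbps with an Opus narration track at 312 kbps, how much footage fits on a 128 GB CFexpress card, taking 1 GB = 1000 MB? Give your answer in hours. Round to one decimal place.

1.3 hours

Audio: 312 kbps = 0.312 Mbps.
Total bitrate: 222 + 0.312 = 222.312 Mbps.
Capacity: 128 GB = 1,024,000 Mb.
Recording time: 1,024,000 / 222.312 = 4,606 s ≈ 1.28 hours.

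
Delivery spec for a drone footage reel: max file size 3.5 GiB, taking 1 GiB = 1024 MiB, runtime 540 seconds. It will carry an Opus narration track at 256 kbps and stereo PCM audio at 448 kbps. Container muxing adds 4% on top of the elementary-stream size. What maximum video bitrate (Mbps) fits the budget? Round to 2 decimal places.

Budget: 3.5 GiB = 30064.8 Mb.
Stream payload after overhead: 30064.8 / 1.04 = 28908.4 Mb.
Total bitrate budget: 28908.4 Mb / 540 s = 53.534 Mbps.
Audio total: 256 + 448 = 704 kbps = 0.704 Mbps.
Video: 53.534 − 0.704 = 52.830 Mbps.

52.83 Mbps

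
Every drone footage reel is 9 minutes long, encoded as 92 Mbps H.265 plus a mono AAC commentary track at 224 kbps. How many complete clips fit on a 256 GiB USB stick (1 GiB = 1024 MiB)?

44

9 min = 540 s
Audio: 224 kbps = 0.224 Mbps.
Total bitrate: 92.224 Mbps.
Per item: 92.224 Mbps × 540 s = 49,801 Mb = 6,225 MB.
Capacity: 256 GiB = 2,199,023 Mb; 44.16 items → 44 complete.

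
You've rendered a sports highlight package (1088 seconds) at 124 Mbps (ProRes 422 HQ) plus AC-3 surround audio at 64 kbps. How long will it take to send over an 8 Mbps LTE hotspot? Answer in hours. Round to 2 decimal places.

4.69 hours

Audio: 64 kbps = 0.064 Mbps.
Total bitrate: 124.064 Mbps.
File: 124.064 Mbps × 1088 s = 134981.6 Mb.
At 8 Mbps: 134981.6 / 8 = 16872.7 s ≈ 4.69 hours.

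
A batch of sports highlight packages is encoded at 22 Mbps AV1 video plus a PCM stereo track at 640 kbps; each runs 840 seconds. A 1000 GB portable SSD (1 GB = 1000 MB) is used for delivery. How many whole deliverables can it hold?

Audio: 640 kbps = 0.640 Mbps.
Total bitrate: 22.640 Mbps.
Per item: 22.640 Mbps × 840 s = 19,018 Mb = 2,377 MB.
Capacity: 1000 GB = 8,000,000 Mb; 420.66 items → 420 complete.

420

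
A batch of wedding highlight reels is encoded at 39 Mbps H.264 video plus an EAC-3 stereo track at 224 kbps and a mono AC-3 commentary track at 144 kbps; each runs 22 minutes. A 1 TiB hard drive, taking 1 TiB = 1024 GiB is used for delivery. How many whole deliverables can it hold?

169

22 min = 1320 s
Audio total: 224 + 144 = 368 kbps = 0.368 Mbps.
Total bitrate: 39.368 Mbps.
Per item: 39.368 Mbps × 1320 s = 51,966 Mb = 6,496 MB.
Capacity: 1 TiB = 8,796,093 Mb; 169.27 items → 169 complete.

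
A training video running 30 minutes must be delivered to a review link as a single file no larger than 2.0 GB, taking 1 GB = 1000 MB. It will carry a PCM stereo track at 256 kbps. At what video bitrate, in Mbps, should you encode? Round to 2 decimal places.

Budget: 2.0 GB = 16000.0 Mb.
30 min = 1800 s
Total bitrate budget: 16000.0 Mb / 1800 s = 8.889 Mbps.
Audio: 256 kbps = 0.256 Mbps.
Video: 8.889 − 0.256 = 8.633 Mbps.

8.63 Mbps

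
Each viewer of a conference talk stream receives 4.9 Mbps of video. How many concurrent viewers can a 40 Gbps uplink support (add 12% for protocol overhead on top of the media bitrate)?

7288

On the wire with 12% overhead: 5.488 Mbps.
40 Gbps = 40,000 Mbps; 40,000 / 5.488 = 7288.63 → 7288 viewers.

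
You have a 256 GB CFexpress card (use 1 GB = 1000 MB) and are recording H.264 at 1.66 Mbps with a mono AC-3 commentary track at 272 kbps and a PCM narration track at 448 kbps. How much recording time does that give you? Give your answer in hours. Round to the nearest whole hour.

239 hours

Audio total: 272 + 448 = 720 kbps = 0.720 Mbps.
Total bitrate: 1.66 + 0.720 = 2.380 Mbps.
Capacity: 256 GB = 2,048,000 Mb.
Recording time: 2,048,000 / 2.380 = 860,504 s ≈ 239 hours.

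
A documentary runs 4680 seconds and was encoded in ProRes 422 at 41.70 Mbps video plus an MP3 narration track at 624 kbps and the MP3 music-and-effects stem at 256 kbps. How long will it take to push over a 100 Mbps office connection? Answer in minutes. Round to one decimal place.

Audio total: 624 + 256 = 880 kbps = 0.880 Mbps.
Total bitrate: 42.580 Mbps.
File: 42.580 Mbps × 4680 s = 199274.4 Mb.
At 100 Mbps: 199274.4 / 100 = 1992.7 s ≈ 33.2 minutes.

33.2 minutes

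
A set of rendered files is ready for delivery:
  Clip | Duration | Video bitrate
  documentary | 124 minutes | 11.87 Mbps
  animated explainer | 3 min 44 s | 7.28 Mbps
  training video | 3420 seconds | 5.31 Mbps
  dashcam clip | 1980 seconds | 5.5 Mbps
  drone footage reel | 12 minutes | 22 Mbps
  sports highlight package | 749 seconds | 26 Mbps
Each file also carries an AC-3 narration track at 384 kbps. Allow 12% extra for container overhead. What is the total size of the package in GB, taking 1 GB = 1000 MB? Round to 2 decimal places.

22.38 GB

Audio: 384 kbps = 0.384 Mbps.
documentary: 12.254 Mbps × 7440 s × 1.12 = 102110.1 Mb
animated explainer: 7.664 Mbps × 224 s × 1.12 = 1922.7 Mb
training video: 5.694 Mbps × 3420 s × 1.12 = 21810.3 Mb
dashcam clip: 5.884 Mbps × 1980 s × 1.12 = 13048.4 Mb
drone footage reel: 22.384 Mbps × 720 s × 1.12 = 18050.5 Mb
sports highlight package: 26.384 Mbps × 749 s × 1.12 = 22133.0 Mb
Total: 179075.0 Mb = 22384.4 MB.
= 22.38 GB.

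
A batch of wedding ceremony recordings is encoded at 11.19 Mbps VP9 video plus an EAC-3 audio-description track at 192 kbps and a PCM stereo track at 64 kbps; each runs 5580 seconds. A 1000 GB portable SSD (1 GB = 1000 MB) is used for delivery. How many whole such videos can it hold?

125

Audio total: 192 + 64 = 256 kbps = 0.256 Mbps.
Total bitrate: 11.446 Mbps.
Per item: 11.446 Mbps × 5580 s = 63,869 Mb = 7,984 MB.
Capacity: 1000 GB = 8,000,000 Mb; 125.26 items → 125 complete.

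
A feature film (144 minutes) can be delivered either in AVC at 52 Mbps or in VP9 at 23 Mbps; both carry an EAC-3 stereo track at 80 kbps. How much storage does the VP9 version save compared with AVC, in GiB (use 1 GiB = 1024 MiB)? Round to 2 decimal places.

144 min = 8640 s
Audio: 80 kbps = 0.080 Mbps.
AVC: 52.080 Mbps × 8640 s = 449971.2 Mb = 52.384 GiB.
VP9: 23.080 Mbps × 8640 s = 199411.2 Mb = 23.215 GiB.
Saving: 52.384 − 23.215 = 29.169 GiB.

29.17 GiB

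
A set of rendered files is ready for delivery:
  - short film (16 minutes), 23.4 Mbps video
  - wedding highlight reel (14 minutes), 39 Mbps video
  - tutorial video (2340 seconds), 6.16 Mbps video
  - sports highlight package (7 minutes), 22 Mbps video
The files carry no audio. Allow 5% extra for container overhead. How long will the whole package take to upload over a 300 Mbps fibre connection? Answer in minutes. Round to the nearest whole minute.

5 minutes

short film: 23.400 Mbps × 960 s × 1.05 = 23587.2 Mb
wedding highlight reel: 39.000 Mbps × 840 s × 1.05 = 34398.0 Mb
tutorial video: 6.160 Mbps × 2340 s × 1.05 = 15135.1 Mb
sports highlight package: 22.000 Mbps × 420 s × 1.05 = 9702.0 Mb
Total: 82822.3 Mb = 10352.8 MB.
At 300 Mbps: 82822.3 / 300 = 276 s ≈ 4.6 minutes.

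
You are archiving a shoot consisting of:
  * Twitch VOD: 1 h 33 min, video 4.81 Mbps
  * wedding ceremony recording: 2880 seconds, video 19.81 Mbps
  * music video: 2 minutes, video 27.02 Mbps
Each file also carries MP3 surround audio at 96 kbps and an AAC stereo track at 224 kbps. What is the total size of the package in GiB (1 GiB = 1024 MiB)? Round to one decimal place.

10.5 GiB

Audio total: 96 + 224 = 320 kbps = 0.320 Mbps.
Twitch VOD: 5.130 Mbps × 5580 s = 28625.4 Mb
wedding ceremony recording: 20.130 Mbps × 2880 s = 57974.4 Mb
music video: 27.340 Mbps × 120 s = 3280.8 Mb
Total: 89880.6 Mb = 11235.1 MB.
= 10.46 GiB.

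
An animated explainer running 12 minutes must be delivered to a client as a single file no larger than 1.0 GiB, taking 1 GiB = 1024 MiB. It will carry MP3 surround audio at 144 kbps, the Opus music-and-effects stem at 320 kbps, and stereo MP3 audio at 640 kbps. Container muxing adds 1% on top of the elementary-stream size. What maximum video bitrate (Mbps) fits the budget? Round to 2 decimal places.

Budget: 1.0 GiB = 8589.9 Mb.
Stream payload after overhead: 8589.9 / 1.01 = 8504.9 Mb.
12 min = 720 s
Total bitrate budget: 8504.9 Mb / 720 s = 11.812 Mbps.
Audio total: 144 + 320 + 640 = 1104 kbps = 1.104 Mbps.
Video: 11.812 − 1.104 = 10.708 Mbps.

10.71 Mbps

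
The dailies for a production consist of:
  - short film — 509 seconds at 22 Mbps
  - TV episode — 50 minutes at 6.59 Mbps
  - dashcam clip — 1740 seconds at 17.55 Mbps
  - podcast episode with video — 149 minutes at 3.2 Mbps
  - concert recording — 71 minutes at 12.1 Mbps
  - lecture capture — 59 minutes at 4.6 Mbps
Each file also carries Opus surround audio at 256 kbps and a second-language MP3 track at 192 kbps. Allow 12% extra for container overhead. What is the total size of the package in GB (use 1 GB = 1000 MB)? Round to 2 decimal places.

23.49 GB

Audio total: 256 + 192 = 448 kbps = 0.448 Mbps.
short film: 22.448 Mbps × 509 s × 1.12 = 12797.2 Mb
TV episode: 7.038 Mbps × 3000 s × 1.12 = 23647.7 Mb
dashcam clip: 17.998 Mbps × 1740 s × 1.12 = 35074.5 Mb
podcast episode with video: 3.648 Mbps × 8940 s × 1.12 = 36526.7 Mb
concert recording: 12.548 Mbps × 4260 s × 1.12 = 59869.0 Mb
lecture capture: 5.048 Mbps × 3540 s × 1.12 = 20014.3 Mb
Total: 187929.4 Mb = 23491.2 MB.
= 23.49 GB.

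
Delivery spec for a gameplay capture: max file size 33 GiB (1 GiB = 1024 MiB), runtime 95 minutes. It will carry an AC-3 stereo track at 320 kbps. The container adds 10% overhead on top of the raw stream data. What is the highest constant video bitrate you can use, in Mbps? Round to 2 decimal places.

Budget: 33 GiB = 283467.8 Mb.
Stream payload after overhead: 283467.8 / 1.10 = 257698.0 Mb.
95 min = 5700 s
Total bitrate budget: 257698.0 Mb / 5700 s = 45.210 Mbps.
Audio: 320 kbps = 0.320 Mbps.
Video: 45.210 − 0.320 = 44.890 Mbps.

44.89 Mbps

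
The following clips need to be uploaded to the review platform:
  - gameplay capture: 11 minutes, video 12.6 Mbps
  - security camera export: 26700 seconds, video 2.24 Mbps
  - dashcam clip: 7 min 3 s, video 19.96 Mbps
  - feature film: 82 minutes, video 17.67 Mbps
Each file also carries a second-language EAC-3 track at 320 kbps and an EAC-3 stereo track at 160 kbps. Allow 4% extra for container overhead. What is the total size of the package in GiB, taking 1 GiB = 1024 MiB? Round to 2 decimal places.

Audio total: 320 + 160 = 480 kbps = 0.480 Mbps.
gameplay capture: 13.080 Mbps × 660 s × 1.04 = 8978.1 Mb
security camera export: 2.720 Mbps × 26700 s × 1.04 = 75529.0 Mb
dashcam clip: 20.440 Mbps × 423 s × 1.04 = 8992.0 Mb
feature film: 18.150 Mbps × 4920 s × 1.04 = 92869.9 Mb
Total: 186369.0 Mb = 23296.1 MB.
= 21.70 GiB.

21.70 GiB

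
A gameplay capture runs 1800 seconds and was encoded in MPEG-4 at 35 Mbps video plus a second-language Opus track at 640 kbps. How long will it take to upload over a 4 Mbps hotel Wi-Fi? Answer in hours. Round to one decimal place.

Audio: 640 kbps = 0.640 Mbps.
Total bitrate: 35.640 Mbps.
File: 35.640 Mbps × 1800 s = 64152.0 Mb.
At 4 Mbps: 64152.0 / 4 = 16038.0 s ≈ 4.46 hours.

4.5 hours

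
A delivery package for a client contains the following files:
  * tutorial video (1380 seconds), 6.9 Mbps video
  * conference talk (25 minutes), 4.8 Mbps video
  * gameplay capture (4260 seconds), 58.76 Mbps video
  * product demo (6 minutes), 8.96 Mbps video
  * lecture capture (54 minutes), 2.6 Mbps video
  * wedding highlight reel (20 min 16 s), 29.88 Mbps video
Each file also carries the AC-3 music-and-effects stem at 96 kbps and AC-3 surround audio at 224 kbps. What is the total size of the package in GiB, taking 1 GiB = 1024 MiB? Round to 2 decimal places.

37.12 GiB

Audio total: 96 + 224 = 320 kbps = 0.320 Mbps.
tutorial video: 7.220 Mbps × 1380 s = 9963.6 Mb
conference talk: 5.120 Mbps × 1500 s = 7680.0 Mb
gameplay capture: 59.080 Mbps × 4260 s = 251680.8 Mb
product demo: 9.280 Mbps × 360 s = 3340.8 Mb
lecture capture: 2.920 Mbps × 3240 s = 9460.8 Mb
wedding highlight reel: 30.200 Mbps × 1216 s = 36723.2 Mb
Total: 318849.2 Mb = 39856.2 MB.
= 37.12 GiB.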